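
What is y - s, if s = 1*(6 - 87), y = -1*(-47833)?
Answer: 47914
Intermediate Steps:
y = 47833
s = -81 (s = 1*(-81) = -81)
y - s = 47833 - 1*(-81) = 47833 + 81 = 47914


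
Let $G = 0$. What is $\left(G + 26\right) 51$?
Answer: $1326$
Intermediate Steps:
$\left(G + 26\right) 51 = \left(0 + 26\right) 51 = 26 \cdot 51 = 1326$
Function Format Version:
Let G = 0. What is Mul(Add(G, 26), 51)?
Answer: 1326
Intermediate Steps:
Mul(Add(G, 26), 51) = Mul(Add(0, 26), 51) = Mul(26, 51) = 1326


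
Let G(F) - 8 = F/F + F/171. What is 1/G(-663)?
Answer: 57/292 ≈ 0.19521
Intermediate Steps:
G(F) = 9 + F/171 (G(F) = 8 + (F/F + F/171) = 8 + (1 + F*(1/171)) = 8 + (1 + F/171) = 9 + F/171)
1/G(-663) = 1/(9 + (1/171)*(-663)) = 1/(9 - 221/57) = 1/(292/57) = 57/292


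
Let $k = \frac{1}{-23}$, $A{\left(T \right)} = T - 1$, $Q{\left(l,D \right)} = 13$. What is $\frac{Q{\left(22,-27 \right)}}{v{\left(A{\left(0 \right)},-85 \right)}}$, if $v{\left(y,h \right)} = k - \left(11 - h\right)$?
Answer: $- \frac{299}{2209} \approx -0.13536$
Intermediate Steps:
$A{\left(T \right)} = -1 + T$
$k = - \frac{1}{23} \approx -0.043478$
$v{\left(y,h \right)} = - \frac{254}{23} + h$ ($v{\left(y,h \right)} = - \frac{1}{23} - \left(11 - h\right) = - \frac{1}{23} + \left(-11 + h\right) = - \frac{254}{23} + h$)
$\frac{Q{\left(22,-27 \right)}}{v{\left(A{\left(0 \right)},-85 \right)}} = \frac{13}{- \frac{254}{23} - 85} = \frac{13}{- \frac{2209}{23}} = 13 \left(- \frac{23}{2209}\right) = - \frac{299}{2209}$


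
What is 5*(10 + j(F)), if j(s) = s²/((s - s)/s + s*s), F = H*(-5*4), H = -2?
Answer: 55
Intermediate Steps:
F = 40 (F = -(-10)*4 = -2*(-20) = 40)
j(s) = 1 (j(s) = s²/(0/s + s²) = s²/(0 + s²) = s²/(s²) = s²/s² = 1)
5*(10 + j(F)) = 5*(10 + 1) = 5*11 = 55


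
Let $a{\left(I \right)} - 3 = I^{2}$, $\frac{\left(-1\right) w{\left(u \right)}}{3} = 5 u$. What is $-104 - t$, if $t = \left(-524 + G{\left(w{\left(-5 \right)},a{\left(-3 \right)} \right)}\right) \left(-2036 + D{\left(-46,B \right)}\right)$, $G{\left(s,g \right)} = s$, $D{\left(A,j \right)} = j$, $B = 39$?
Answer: $-896757$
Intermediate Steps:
$w{\left(u \right)} = - 15 u$ ($w{\left(u \right)} = - 3 \cdot 5 u = - 15 u$)
$a{\left(I \right)} = 3 + I^{2}$
$t = 896653$ ($t = \left(-524 - -75\right) \left(-2036 + 39\right) = \left(-524 + 75\right) \left(-1997\right) = \left(-449\right) \left(-1997\right) = 896653$)
$-104 - t = -104 - 896653 = -896757$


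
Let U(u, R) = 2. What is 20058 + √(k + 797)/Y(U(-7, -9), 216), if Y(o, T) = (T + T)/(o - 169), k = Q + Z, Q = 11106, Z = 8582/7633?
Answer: 20058 - 167*√693566293573/3297456 ≈ 20016.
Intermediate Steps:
Z = 8582/7633 (Z = 8582*(1/7633) = 8582/7633 ≈ 1.1243)
k = 84780680/7633 (k = 11106 + 8582/7633 = 84780680/7633 ≈ 11107.)
Y(o, T) = 2*T/(-169 + o) (Y(o, T) = (2*T)/(-169 + o) = 2*T/(-169 + o))
20058 + √(k + 797)/Y(U(-7, -9), 216) = 20058 + √(84780680/7633 + 797)/((2*216/(-169 + 2))) = 20058 + √(90864181/7633)/((2*216/(-167))) = 20058 + (√693566293573/7633)/((2*216*(-1/167))) = 20058 + (√693566293573/7633)/(-432/167) = 20058 + (√693566293573/7633)*(-167/432) = 20058 - 167*√693566293573/3297456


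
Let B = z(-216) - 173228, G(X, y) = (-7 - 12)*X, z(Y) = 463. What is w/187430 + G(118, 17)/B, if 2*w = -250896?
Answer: -2125280566/3238134395 ≈ -0.65633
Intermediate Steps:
G(X, y) = -19*X
w = -125448 (w = (½)*(-250896) = -125448)
B = -172765 (B = 463 - 173228 = -172765)
w/187430 + G(118, 17)/B = -125448/187430 - 19*118/(-172765) = -125448*1/187430 - 2242*(-1/172765) = -62724/93715 + 2242/172765 = -2125280566/3238134395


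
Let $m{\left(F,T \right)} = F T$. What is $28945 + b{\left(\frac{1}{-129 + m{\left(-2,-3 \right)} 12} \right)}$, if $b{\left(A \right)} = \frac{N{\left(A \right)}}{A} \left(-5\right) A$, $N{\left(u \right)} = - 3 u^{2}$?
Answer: $\frac{31347440}{1083} \approx 28945.0$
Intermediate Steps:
$b{\left(A \right)} = 15 A^{2}$ ($b{\left(A \right)} = \frac{\left(-3\right) A^{2}}{A} \left(-5\right) A = - 3 A \left(-5\right) A = 15 A A = 15 A^{2}$)
$28945 + b{\left(\frac{1}{-129 + m{\left(-2,-3 \right)} 12} \right)} = 28945 + 15 \left(\frac{1}{-129 + \left(-2\right) \left(-3\right) 12}\right)^{2} = 28945 + 15 \left(\frac{1}{-129 + 6 \cdot 12}\right)^{2} = 28945 + 15 \left(\frac{1}{-129 + 72}\right)^{2} = 28945 + 15 \left(\frac{1}{-57}\right)^{2} = 28945 + 15 \left(- \frac{1}{57}\right)^{2} = 28945 + 15 \cdot \frac{1}{3249} = 28945 + \frac{5}{1083} = \frac{31347440}{1083}$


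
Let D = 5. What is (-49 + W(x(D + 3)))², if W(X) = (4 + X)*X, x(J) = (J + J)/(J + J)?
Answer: 1936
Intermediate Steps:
x(J) = 1 (x(J) = (2*J)/((2*J)) = (2*J)*(1/(2*J)) = 1)
W(X) = X*(4 + X)
(-49 + W(x(D + 3)))² = (-49 + 1*(4 + 1))² = (-49 + 1*5)² = (-49 + 5)² = (-44)² = 1936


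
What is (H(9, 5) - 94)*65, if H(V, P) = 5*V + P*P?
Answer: -1560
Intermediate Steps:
H(V, P) = P² + 5*V (H(V, P) = 5*V + P² = P² + 5*V)
(H(9, 5) - 94)*65 = ((5² + 5*9) - 94)*65 = ((25 + 45) - 94)*65 = (70 - 94)*65 = -24*65 = -1560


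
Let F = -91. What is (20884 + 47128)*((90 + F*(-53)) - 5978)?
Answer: -72432780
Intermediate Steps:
(20884 + 47128)*((90 + F*(-53)) - 5978) = (20884 + 47128)*((90 - 91*(-53)) - 5978) = 68012*((90 + 4823) - 5978) = 68012*(4913 - 5978) = 68012*(-1065) = -72432780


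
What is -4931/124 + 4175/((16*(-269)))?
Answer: -5435181/133424 ≈ -40.736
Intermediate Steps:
-4931/124 + 4175/((16*(-269))) = -4931*1/124 + 4175/(-4304) = -4931/124 + 4175*(-1/4304) = -4931/124 - 4175/4304 = -5435181/133424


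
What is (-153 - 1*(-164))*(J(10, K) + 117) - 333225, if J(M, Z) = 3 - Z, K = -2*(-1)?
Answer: -331927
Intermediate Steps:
K = 2
(-153 - 1*(-164))*(J(10, K) + 117) - 333225 = (-153 - 1*(-164))*((3 - 1*2) + 117) - 333225 = (-153 + 164)*((3 - 2) + 117) - 333225 = 11*(1 + 117) - 333225 = 11*118 - 333225 = 1298 - 333225 = -331927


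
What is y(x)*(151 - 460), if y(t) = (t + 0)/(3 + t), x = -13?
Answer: -4017/10 ≈ -401.70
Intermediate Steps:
y(t) = t/(3 + t)
y(x)*(151 - 460) = (-13/(3 - 13))*(151 - 460) = -13/(-10)*(-309) = -13*(-1/10)*(-309) = (13/10)*(-309) = -4017/10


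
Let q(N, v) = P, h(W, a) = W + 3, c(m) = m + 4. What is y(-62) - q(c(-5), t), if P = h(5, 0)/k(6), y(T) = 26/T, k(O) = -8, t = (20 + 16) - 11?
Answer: 18/31 ≈ 0.58065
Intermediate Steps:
c(m) = 4 + m
t = 25 (t = 36 - 11 = 25)
h(W, a) = 3 + W
P = -1 (P = (3 + 5)/(-8) = 8*(-1/8) = -1)
q(N, v) = -1
y(-62) - q(c(-5), t) = 26/(-62) - 1*(-1) = 26*(-1/62) + 1 = -13/31 + 1 = 18/31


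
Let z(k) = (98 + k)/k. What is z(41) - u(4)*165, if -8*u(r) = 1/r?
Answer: 11213/1312 ≈ 8.5465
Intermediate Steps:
z(k) = (98 + k)/k
u(r) = -1/(8*r)
z(41) - u(4)*165 = (98 + 41)/41 - (-⅛/4)*165 = (1/41)*139 - (-⅛*¼)*165 = 139/41 - (-1)*165/32 = 139/41 - 1*(-165/32) = 139/41 + 165/32 = 11213/1312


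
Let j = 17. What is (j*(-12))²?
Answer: 41616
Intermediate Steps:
(j*(-12))² = (17*(-12))² = (-204)² = 41616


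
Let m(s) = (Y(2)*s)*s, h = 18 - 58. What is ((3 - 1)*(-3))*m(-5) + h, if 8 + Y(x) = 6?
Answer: 260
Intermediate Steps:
Y(x) = -2 (Y(x) = -8 + 6 = -2)
h = -40
m(s) = -2*s² (m(s) = (-2*s)*s = -2*s²)
((3 - 1)*(-3))*m(-5) + h = ((3 - 1)*(-3))*(-2*(-5)²) - 40 = (2*(-3))*(-2*25) - 40 = -6*(-50) - 40 = 300 - 40 = 260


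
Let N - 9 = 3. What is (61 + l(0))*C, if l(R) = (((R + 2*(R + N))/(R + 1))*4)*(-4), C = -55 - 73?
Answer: 41344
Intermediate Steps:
N = 12 (N = 9 + 3 = 12)
C = -128
l(R) = -16*(24 + 3*R)/(1 + R) (l(R) = (((R + 2*(R + 12))/(R + 1))*4)*(-4) = (((R + 2*(12 + R))/(1 + R))*4)*(-4) = (((R + (24 + 2*R))/(1 + R))*4)*(-4) = (((24 + 3*R)/(1 + R))*4)*(-4) = (4*(24 + 3*R)/(1 + R))*(-4) = -16*(24 + 3*R)/(1 + R))
(61 + l(0))*C = (61 + 48*(-8 - 1*0)/(1 + 0))*(-128) = (61 + 48*(-8 + 0)/1)*(-128) = (61 + 48*1*(-8))*(-128) = (61 - 384)*(-128) = -323*(-128) = 41344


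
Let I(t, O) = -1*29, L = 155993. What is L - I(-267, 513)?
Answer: 156022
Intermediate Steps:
I(t, O) = -29
L - I(-267, 513) = 155993 - 1*(-29) = 155993 + 29 = 156022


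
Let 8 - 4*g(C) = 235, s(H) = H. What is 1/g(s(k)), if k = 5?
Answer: -4/227 ≈ -0.017621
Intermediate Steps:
g(C) = -227/4 (g(C) = 2 - ¼*235 = 2 - 235/4 = -227/4)
1/g(s(k)) = 1/(-227/4) = -4/227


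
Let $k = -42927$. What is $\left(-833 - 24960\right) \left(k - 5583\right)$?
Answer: $1251218430$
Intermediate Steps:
$\left(-833 - 24960\right) \left(k - 5583\right) = \left(-833 - 24960\right) \left(-42927 - 5583\right) = \left(-25793\right) \left(-48510\right) = 1251218430$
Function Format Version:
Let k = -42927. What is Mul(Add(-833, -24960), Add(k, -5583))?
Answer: 1251218430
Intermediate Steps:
Mul(Add(-833, -24960), Add(k, -5583)) = Mul(Add(-833, -24960), Add(-42927, -5583)) = Mul(-25793, -48510) = 1251218430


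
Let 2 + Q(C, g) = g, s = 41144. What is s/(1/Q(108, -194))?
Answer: -8064224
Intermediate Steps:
Q(C, g) = -2 + g
s/(1/Q(108, -194)) = 41144/(1/(-2 - 194)) = 41144/(1/(-196)) = 41144/(-1/196) = 41144*(-196) = -8064224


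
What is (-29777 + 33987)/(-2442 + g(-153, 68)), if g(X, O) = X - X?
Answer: -2105/1221 ≈ -1.7240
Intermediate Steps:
g(X, O) = 0
(-29777 + 33987)/(-2442 + g(-153, 68)) = (-29777 + 33987)/(-2442 + 0) = 4210/(-2442) = 4210*(-1/2442) = -2105/1221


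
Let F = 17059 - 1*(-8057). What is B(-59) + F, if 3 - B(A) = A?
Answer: 25178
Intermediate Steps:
B(A) = 3 - A
F = 25116 (F = 17059 + 8057 = 25116)
B(-59) + F = (3 - 1*(-59)) + 25116 = (3 + 59) + 25116 = 62 + 25116 = 25178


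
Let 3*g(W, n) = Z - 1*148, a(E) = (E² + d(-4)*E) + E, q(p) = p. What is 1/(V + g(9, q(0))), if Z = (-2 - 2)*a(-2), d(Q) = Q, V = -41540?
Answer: -3/124808 ≈ -2.4037e-5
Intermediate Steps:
a(E) = E² - 3*E (a(E) = (E² - 4*E) + E = E² - 3*E)
Z = -40 (Z = (-2 - 2)*(-2*(-3 - 2)) = -(-8)*(-5) = -4*10 = -40)
g(W, n) = -188/3 (g(W, n) = (-40 - 1*148)/3 = (-40 - 148)/3 = (⅓)*(-188) = -188/3)
1/(V + g(9, q(0))) = 1/(-41540 - 188/3) = 1/(-124808/3) = -3/124808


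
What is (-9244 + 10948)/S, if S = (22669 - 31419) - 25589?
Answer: -1704/34339 ≈ -0.049623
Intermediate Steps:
S = -34339 (S = -8750 - 25589 = -34339)
(-9244 + 10948)/S = (-9244 + 10948)/(-34339) = 1704*(-1/34339) = -1704/34339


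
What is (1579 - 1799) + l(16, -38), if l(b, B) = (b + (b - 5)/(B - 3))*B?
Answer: -33530/41 ≈ -817.80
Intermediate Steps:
l(b, B) = B*(b + (-5 + b)/(-3 + B)) (l(b, B) = (b + (-5 + b)/(-3 + B))*B = B*(b + (-5 + b)/(-3 + B)))
(1579 - 1799) + l(16, -38) = (1579 - 1799) - 38*(-5 - 2*16 - 38*16)/(-3 - 38) = -220 - 38*(-5 - 32 - 608)/(-41) = -220 - 38*(-1/41)*(-645) = -220 - 24510/41 = -33530/41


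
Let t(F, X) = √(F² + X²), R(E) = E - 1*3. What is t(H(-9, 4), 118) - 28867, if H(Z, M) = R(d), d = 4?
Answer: -28867 + 5*√557 ≈ -28749.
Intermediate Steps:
R(E) = -3 + E (R(E) = E - 3 = -3 + E)
H(Z, M) = 1 (H(Z, M) = -3 + 4 = 1)
t(H(-9, 4), 118) - 28867 = √(1² + 118²) - 28867 = √(1 + 13924) - 28867 = √13925 - 28867 = 5*√557 - 28867 = -28867 + 5*√557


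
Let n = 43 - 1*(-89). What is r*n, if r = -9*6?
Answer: -7128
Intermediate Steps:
r = -54
n = 132 (n = 43 + 89 = 132)
r*n = -54*132 = -7128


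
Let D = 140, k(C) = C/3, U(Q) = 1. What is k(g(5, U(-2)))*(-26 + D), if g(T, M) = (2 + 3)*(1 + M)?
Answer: 380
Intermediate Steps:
g(T, M) = 5 + 5*M (g(T, M) = 5*(1 + M) = 5 + 5*M)
k(C) = C/3 (k(C) = C*(1/3) = C/3)
k(g(5, U(-2)))*(-26 + D) = ((5 + 5*1)/3)*(-26 + 140) = ((5 + 5)/3)*114 = ((1/3)*10)*114 = (10/3)*114 = 380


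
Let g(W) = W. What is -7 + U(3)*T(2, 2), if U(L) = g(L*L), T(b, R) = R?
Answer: 11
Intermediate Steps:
U(L) = L**2 (U(L) = L*L = L**2)
-7 + U(3)*T(2, 2) = -7 + 3**2*2 = -7 + 9*2 = -7 + 18 = 11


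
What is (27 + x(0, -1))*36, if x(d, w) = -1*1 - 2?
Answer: 864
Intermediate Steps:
x(d, w) = -3 (x(d, w) = -1 - 2 = -3)
(27 + x(0, -1))*36 = (27 - 3)*36 = 24*36 = 864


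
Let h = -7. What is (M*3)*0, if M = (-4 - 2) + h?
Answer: 0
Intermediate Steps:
M = -13 (M = (-4 - 2) - 7 = -6 - 7 = -13)
(M*3)*0 = -13*3*0 = -39*0 = 0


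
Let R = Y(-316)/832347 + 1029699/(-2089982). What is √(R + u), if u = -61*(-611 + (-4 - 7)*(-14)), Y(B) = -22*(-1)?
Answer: √9373240905197096724469503554/579863415918 ≈ 166.96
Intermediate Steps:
Y(B) = 22
u = 27877 (u = -61*(-611 - 11*(-14)) = -61*(-611 + 154) = -61*(-457) = 27877)
R = -857020893949/1739590247754 (R = 22/832347 + 1029699/(-2089982) = 22*(1/832347) + 1029699*(-1/2089982) = 22/832347 - 1029699/2089982 = -857020893949/1739590247754 ≈ -0.49266)
√(R + u) = √(-857020893949/1739590247754 + 27877) = √(48493700315744309/1739590247754) = √9373240905197096724469503554/579863415918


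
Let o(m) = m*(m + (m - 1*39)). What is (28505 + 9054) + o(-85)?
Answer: 55324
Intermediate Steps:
o(m) = m*(-39 + 2*m) (o(m) = m*(m + (m - 39)) = m*(m + (-39 + m)) = m*(-39 + 2*m))
(28505 + 9054) + o(-85) = (28505 + 9054) - 85*(-39 + 2*(-85)) = 37559 - 85*(-39 - 170) = 37559 - 85*(-209) = 37559 + 17765 = 55324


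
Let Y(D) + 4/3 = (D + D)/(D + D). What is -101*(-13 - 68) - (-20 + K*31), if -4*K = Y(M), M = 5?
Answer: 98381/12 ≈ 8198.4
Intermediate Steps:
Y(D) = -1/3 (Y(D) = -4/3 + (D + D)/(D + D) = -4/3 + (2*D)/((2*D)) = -4/3 + (2*D)*(1/(2*D)) = -4/3 + 1 = -1/3)
K = 1/12 (K = -1/4*(-1/3) = 1/12 ≈ 0.083333)
-101*(-13 - 68) - (-20 + K*31) = -101*(-13 - 68) - (-20 + (1/12)*31) = -101*(-81) - (-20 + 31/12) = 8181 - 1*(-209/12) = 8181 + 209/12 = 98381/12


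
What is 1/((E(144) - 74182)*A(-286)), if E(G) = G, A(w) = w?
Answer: 1/21174868 ≈ 4.7226e-8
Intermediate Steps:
1/((E(144) - 74182)*A(-286)) = 1/((144 - 74182)*(-286)) = -1/286/(-74038) = -1/74038*(-1/286) = 1/21174868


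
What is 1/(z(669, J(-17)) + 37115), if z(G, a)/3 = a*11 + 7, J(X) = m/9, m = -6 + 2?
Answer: 3/111364 ≈ 2.6939e-5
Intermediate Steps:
m = -4
J(X) = -4/9
z(G, a) = 21 + 33*a (z(G, a) = 3*(a*11 + 7) = 3*(11*a + 7) = 3*(7 + 11*a) = 21 + 33*a)
1/(z(669, J(-17)) + 37115) = 1/((21 + 33*(-4/9)) + 37115) = 1/((21 - 44/3) + 37115) = 1/(19/3 + 37115) = 1/(111364/3) = 3/111364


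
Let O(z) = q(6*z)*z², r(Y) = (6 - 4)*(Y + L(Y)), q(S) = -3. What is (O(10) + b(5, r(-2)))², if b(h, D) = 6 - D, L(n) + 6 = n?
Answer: 75076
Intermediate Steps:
L(n) = -6 + n
r(Y) = -12 + 4*Y (r(Y) = (6 - 4)*(Y + (-6 + Y)) = 2*(-6 + 2*Y) = -12 + 4*Y)
O(z) = -3*z²
(O(10) + b(5, r(-2)))² = (-3*10² + (6 - (-12 + 4*(-2))))² = (-3*100 + (6 - (-12 - 8)))² = (-300 + (6 - 1*(-20)))² = (-300 + (6 + 20))² = (-300 + 26)² = (-274)² = 75076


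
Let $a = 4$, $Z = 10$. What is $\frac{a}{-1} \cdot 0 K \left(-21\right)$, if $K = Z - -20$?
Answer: $0$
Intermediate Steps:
$K = 30$ ($K = 10 - -20 = 10 + 20 = 30$)
$\frac{a}{-1} \cdot 0 K \left(-21\right) = \frac{4}{-1} \cdot 0 \cdot 30 \left(-21\right) = 4 \left(-1\right) 0 \cdot 30 \left(-21\right) = \left(-4\right) 0 \cdot 30 \left(-21\right) = 0 \cdot 30 \left(-21\right) = 0 \left(-21\right) = 0$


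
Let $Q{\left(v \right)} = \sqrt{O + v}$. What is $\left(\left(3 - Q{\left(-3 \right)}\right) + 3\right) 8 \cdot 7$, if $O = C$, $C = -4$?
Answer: $336 - 56 i \sqrt{7} \approx 336.0 - 148.16 i$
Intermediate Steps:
$O = -4$
$Q{\left(v \right)} = \sqrt{-4 + v}$
$\left(\left(3 - Q{\left(-3 \right)}\right) + 3\right) 8 \cdot 7 = \left(\left(3 - \sqrt{-4 - 3}\right) + 3\right) 8 \cdot 7 = \left(\left(3 - \sqrt{-7}\right) + 3\right) 8 \cdot 7 = \left(\left(3 - i \sqrt{7}\right) + 3\right) 8 \cdot 7 = \left(6 - i \sqrt{7}\right) 8 \cdot 7 = \left(48 - 8 i \sqrt{7}\right) 7 = 336 - 56 i \sqrt{7}$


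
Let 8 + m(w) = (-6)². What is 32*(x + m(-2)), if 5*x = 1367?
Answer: 48224/5 ≈ 9644.8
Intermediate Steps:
x = 1367/5 (x = (⅕)*1367 = 1367/5 ≈ 273.40)
m(w) = 28 (m(w) = -8 + (-6)² = -8 + 36 = 28)
32*(x + m(-2)) = 32*(1367/5 + 28) = 32*(1507/5) = 48224/5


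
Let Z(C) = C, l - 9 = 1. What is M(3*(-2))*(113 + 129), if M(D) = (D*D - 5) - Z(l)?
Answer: 5082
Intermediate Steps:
l = 10 (l = 9 + 1 = 10)
M(D) = -15 + D² (M(D) = (D*D - 5) - 1*10 = (D² - 5) - 10 = (-5 + D²) - 10 = -15 + D²)
M(3*(-2))*(113 + 129) = (-15 + (3*(-2))²)*(113 + 129) = (-15 + (-6)²)*242 = (-15 + 36)*242 = 21*242 = 5082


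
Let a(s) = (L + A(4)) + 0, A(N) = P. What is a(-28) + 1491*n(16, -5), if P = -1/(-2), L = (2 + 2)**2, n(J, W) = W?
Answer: -14877/2 ≈ -7438.5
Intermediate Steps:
L = 16 (L = 4**2 = 16)
P = 1/2 (P = -1*(-1/2) = 1/2 ≈ 0.50000)
A(N) = 1/2
a(s) = 33/2 (a(s) = (16 + 1/2) + 0 = 33/2 + 0 = 33/2)
a(-28) + 1491*n(16, -5) = 33/2 + 1491*(-5) = 33/2 - 7455 = -14877/2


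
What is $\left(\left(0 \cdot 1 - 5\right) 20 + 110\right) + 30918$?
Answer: $30928$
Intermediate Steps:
$\left(\left(0 \cdot 1 - 5\right) 20 + 110\right) + 30918 = \left(\left(0 - 5\right) 20 + 110\right) + 30918 = \left(\left(-5\right) 20 + 110\right) + 30918 = \left(-100 + 110\right) + 30918 = 10 + 30918 = 30928$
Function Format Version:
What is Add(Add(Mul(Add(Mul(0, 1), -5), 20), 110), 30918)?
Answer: 30928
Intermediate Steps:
Add(Add(Mul(Add(Mul(0, 1), -5), 20), 110), 30918) = Add(Add(Mul(Add(0, -5), 20), 110), 30918) = Add(Add(Mul(-5, 20), 110), 30918) = Add(Add(-100, 110), 30918) = Add(10, 30918) = 30928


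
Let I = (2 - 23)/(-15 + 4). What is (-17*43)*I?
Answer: -15351/11 ≈ -1395.5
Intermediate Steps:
I = 21/11 (I = -21/(-11) = -21*(-1/11) = 21/11 ≈ 1.9091)
(-17*43)*I = -17*43*(21/11) = -731*21/11 = -15351/11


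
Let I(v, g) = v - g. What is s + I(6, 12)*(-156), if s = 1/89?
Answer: 83305/89 ≈ 936.01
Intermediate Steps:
s = 1/89 ≈ 0.011236
s + I(6, 12)*(-156) = 1/89 + (6 - 1*12)*(-156) = 1/89 + (6 - 12)*(-156) = 1/89 - 6*(-156) = 1/89 + 936 = 83305/89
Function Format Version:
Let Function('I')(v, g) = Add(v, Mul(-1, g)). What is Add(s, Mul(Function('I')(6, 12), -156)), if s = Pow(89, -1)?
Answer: Rational(83305, 89) ≈ 936.01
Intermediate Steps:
s = Rational(1, 89) ≈ 0.011236
Add(s, Mul(Function('I')(6, 12), -156)) = Add(Rational(1, 89), Mul(Add(6, Mul(-1, 12)), -156)) = Add(Rational(1, 89), Mul(Add(6, -12), -156)) = Add(Rational(1, 89), Mul(-6, -156)) = Add(Rational(1, 89), 936) = Rational(83305, 89)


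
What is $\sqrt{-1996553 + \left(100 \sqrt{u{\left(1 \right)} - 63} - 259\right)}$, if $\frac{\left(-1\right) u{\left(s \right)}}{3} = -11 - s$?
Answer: $2 \sqrt{-499203 + 75 i \sqrt{3}} \approx 0.18386 + 1413.1 i$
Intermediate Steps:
$u{\left(s \right)} = 33 + 3 s$ ($u{\left(s \right)} = - 3 \left(-11 - s\right) = 33 + 3 s$)
$\sqrt{-1996553 + \left(100 \sqrt{u{\left(1 \right)} - 63} - 259\right)} = \sqrt{-1996553 - \left(259 - 100 \sqrt{\left(33 + 3 \cdot 1\right) - 63}\right)} = \sqrt{-1996553 - \left(259 - 100 \sqrt{\left(33 + 3\right) - 63}\right)} = \sqrt{-1996553 - \left(259 - 100 \sqrt{36 - 63}\right)} = \sqrt{-1996553 - \left(259 - 100 \sqrt{-27}\right)} = \sqrt{-1996553 - \left(259 - 100 \cdot 3 i \sqrt{3}\right)} = \sqrt{-1996553 - \left(259 - 300 i \sqrt{3}\right)} = \sqrt{-1996812 + 300 i \sqrt{3}}$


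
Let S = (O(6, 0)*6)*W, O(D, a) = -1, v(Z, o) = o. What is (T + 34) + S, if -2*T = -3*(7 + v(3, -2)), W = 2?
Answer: 59/2 ≈ 29.500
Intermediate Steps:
S = -12 (S = -1*6*2 = -6*2 = -12)
T = 15/2 (T = -(-3)*(7 - 2)/2 = -(-3)*5/2 = -½*(-15) = 15/2 ≈ 7.5000)
(T + 34) + S = (15/2 + 34) - 12 = 83/2 - 12 = 59/2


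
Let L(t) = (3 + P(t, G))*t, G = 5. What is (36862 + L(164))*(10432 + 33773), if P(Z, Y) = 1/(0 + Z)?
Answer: 1651277775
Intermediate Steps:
P(Z, Y) = 1/Z
L(t) = t*(3 + 1/t) (L(t) = (3 + 1/t)*t = t*(3 + 1/t))
(36862 + L(164))*(10432 + 33773) = (36862 + (1 + 3*164))*(10432 + 33773) = (36862 + (1 + 492))*44205 = (36862 + 493)*44205 = 37355*44205 = 1651277775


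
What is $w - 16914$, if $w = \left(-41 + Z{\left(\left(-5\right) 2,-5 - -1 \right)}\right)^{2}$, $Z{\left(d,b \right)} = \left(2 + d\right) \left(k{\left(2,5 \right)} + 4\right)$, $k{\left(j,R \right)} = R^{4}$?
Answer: $25718415$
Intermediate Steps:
$Z{\left(d,b \right)} = 1258 + 629 d$ ($Z{\left(d,b \right)} = \left(2 + d\right) \left(5^{4} + 4\right) = \left(2 + d\right) \left(625 + 4\right) = \left(2 + d\right) 629 = 1258 + 629 d$)
$w = 25735329$ ($w = \left(-41 + \left(1258 + 629 \left(\left(-5\right) 2\right)\right)\right)^{2} = \left(-41 + \left(1258 + 629 \left(-10\right)\right)\right)^{2} = \left(-41 + \left(1258 - 6290\right)\right)^{2} = \left(-41 - 5032\right)^{2} = \left(-5073\right)^{2} = 25735329$)
$w - 16914 = 25735329 - 16914 = 25718415$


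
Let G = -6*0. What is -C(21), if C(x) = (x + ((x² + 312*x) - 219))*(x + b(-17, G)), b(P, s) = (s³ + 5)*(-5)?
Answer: 27180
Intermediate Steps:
G = 0
b(P, s) = -25 - 5*s³ (b(P, s) = (5 + s³)*(-5) = -25 - 5*s³)
C(x) = (-25 + x)*(-219 + x² + 313*x) (C(x) = (x + ((x² + 312*x) - 219))*(x + (-25 - 5*0³)) = (x + (-219 + x² + 312*x))*(x + (-25 - 5*0)) = (-219 + x² + 313*x)*(x + (-25 + 0)) = (-219 + x² + 313*x)*(x - 25) = (-219 + x² + 313*x)*(-25 + x) = (-25 + x)*(-219 + x² + 313*x))
-C(21) = -(5475 + 21³ - 8044*21 + 288*21²) = -(5475 + 9261 - 168924 + 288*441) = -(5475 + 9261 - 168924 + 127008) = -1*(-27180) = 27180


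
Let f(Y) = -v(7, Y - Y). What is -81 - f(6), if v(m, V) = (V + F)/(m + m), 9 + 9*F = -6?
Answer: -3407/42 ≈ -81.119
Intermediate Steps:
F = -5/3 (F = -1 + (⅑)*(-6) = -1 - ⅔ = -5/3 ≈ -1.6667)
v(m, V) = (-5/3 + V)/(2*m) (v(m, V) = (V - 5/3)/(m + m) = (-5/3 + V)/((2*m)) = (-5/3 + V)*(1/(2*m)) = (-5/3 + V)/(2*m))
f(Y) = 5/42 (f(Y) = -(-5 + 3*(Y - Y))/(6*7) = -(-5 + 3*0)/(6*7) = -(-5 + 0)/(6*7) = -(-5)/(6*7) = -1*(-5/42) = 5/42)
-81 - f(6) = -81 - 1*5/42 = -81 - 5/42 = -3407/42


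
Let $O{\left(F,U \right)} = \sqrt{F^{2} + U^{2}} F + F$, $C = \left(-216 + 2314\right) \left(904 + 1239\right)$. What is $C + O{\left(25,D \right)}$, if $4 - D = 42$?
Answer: $4496039 + 25 \sqrt{2069} \approx 4.4972 \cdot 10^{6}$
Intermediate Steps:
$C = 4496014$ ($C = 2098 \cdot 2143 = 4496014$)
$D = -38$ ($D = 4 - 42 = -38$)
$O{\left(F,U \right)} = F + F \sqrt{F^{2} + U^{2}}$ ($O{\left(F,U \right)} = F \sqrt{F^{2} + U^{2}} + F = F + F \sqrt{F^{2} + U^{2}}$)
$C + O{\left(25,D \right)} = 4496014 + 25 \left(1 + \sqrt{25^{2} + \left(-38\right)^{2}}\right) = 4496014 + 25 \left(1 + \sqrt{625 + 1444}\right) = 4496014 + 25 \left(1 + \sqrt{2069}\right) = 4496014 + \left(25 + 25 \sqrt{2069}\right) = 4496039 + 25 \sqrt{2069}$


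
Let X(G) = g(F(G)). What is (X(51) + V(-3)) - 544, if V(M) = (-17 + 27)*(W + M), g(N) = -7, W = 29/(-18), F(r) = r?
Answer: -5374/9 ≈ -597.11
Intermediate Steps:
W = -29/18 (W = 29*(-1/18) = -29/18 ≈ -1.6111)
X(G) = -7
V(M) = -145/9 + 10*M (V(M) = (-17 + 27)*(-29/18 + M) = 10*(-29/18 + M) = -145/9 + 10*M)
(X(51) + V(-3)) - 544 = (-7 + (-145/9 + 10*(-3))) - 544 = (-7 + (-145/9 - 30)) - 544 = (-7 - 415/9) - 544 = -478/9 - 544 = -5374/9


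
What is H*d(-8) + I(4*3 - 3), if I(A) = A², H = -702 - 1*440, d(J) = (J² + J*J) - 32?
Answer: -109551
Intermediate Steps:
d(J) = -32 + 2*J² (d(J) = (J² + J²) - 32 = 2*J² - 32 = -32 + 2*J²)
H = -1142 (H = -702 - 440 = -1142)
H*d(-8) + I(4*3 - 3) = -1142*(-32 + 2*(-8)²) + (4*3 - 3)² = -1142*(-32 + 2*64) + (12 - 3)² = -1142*(-32 + 128) + 9² = -1142*96 + 81 = -109632 + 81 = -109551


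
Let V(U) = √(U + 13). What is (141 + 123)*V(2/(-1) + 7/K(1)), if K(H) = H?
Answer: 792*√2 ≈ 1120.1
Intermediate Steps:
V(U) = √(13 + U)
(141 + 123)*V(2/(-1) + 7/K(1)) = (141 + 123)*√(13 + (2/(-1) + 7/1)) = 264*√(13 + (2*(-1) + 7*1)) = 264*√(13 + (-2 + 7)) = 264*√(13 + 5) = 264*√18 = 264*(3*√2) = 792*√2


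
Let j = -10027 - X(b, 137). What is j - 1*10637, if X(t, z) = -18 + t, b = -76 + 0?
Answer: -20570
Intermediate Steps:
b = -76
j = -9933 (j = -10027 - (-18 - 76) = -10027 - 1*(-94) = -10027 + 94 = -9933)
j - 1*10637 = -9933 - 1*10637 = -9933 - 10637 = -20570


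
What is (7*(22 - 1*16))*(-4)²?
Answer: 672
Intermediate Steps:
(7*(22 - 1*16))*(-4)² = (7*(22 - 16))*16 = (7*6)*16 = 42*16 = 672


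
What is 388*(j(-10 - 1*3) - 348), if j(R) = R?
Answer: -140068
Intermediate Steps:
388*(j(-10 - 1*3) - 348) = 388*((-10 - 1*3) - 348) = 388*((-10 - 3) - 348) = 388*(-13 - 348) = 388*(-361) = -140068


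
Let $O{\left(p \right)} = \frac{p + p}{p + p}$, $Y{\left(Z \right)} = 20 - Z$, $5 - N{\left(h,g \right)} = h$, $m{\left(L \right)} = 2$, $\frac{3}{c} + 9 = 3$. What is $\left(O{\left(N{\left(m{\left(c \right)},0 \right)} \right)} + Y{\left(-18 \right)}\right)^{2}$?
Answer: $1521$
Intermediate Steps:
$c = - \frac{1}{2}$ ($c = \frac{3}{-9 + 3} = \frac{3}{-6} = 3 \left(- \frac{1}{6}\right) = - \frac{1}{2} \approx -0.5$)
$N{\left(h,g \right)} = 5 - h$
$O{\left(p \right)} = 1$ ($O{\left(p \right)} = \frac{2 p}{2 p} = 2 p \frac{1}{2 p} = 1$)
$\left(O{\left(N{\left(m{\left(c \right)},0 \right)} \right)} + Y{\left(-18 \right)}\right)^{2} = \left(1 + \left(20 - -18\right)\right)^{2} = \left(1 + \left(20 + 18\right)\right)^{2} = \left(1 + 38\right)^{2} = 39^{2} = 1521$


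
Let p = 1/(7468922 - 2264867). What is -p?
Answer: -1/5204055 ≈ -1.9216e-7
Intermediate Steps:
p = 1/5204055 ≈ 1.9216e-7
-p = -1*1/5204055 = -1/5204055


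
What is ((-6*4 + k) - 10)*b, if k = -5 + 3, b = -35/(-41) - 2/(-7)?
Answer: -11772/287 ≈ -41.017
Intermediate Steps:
b = 327/287 (b = -35*(-1/41) - 2*(-1/7) = 35/41 + 2/7 = 327/287 ≈ 1.1394)
k = -2
((-6*4 + k) - 10)*b = ((-6*4 - 2) - 10)*(327/287) = ((-24 - 2) - 10)*(327/287) = (-26 - 10)*(327/287) = -36*327/287 = -11772/287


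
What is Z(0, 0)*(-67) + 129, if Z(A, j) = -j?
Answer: 129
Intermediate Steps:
Z(0, 0)*(-67) + 129 = -1*0*(-67) + 129 = 0*(-67) + 129 = 0 + 129 = 129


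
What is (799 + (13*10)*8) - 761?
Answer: 1078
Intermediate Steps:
(799 + (13*10)*8) - 761 = (799 + 130*8) - 761 = (799 + 1040) - 761 = 1839 - 761 = 1078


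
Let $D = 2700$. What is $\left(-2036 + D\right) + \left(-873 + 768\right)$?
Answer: $559$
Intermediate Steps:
$\left(-2036 + D\right) + \left(-873 + 768\right) = \left(-2036 + 2700\right) + \left(-873 + 768\right) = 664 - 105 = 559$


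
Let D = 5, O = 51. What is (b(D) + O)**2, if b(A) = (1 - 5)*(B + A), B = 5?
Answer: 121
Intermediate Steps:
b(A) = -20 - 4*A (b(A) = (1 - 5)*(5 + A) = -4*(5 + A) = -20 - 4*A)
(b(D) + O)**2 = ((-20 - 4*5) + 51)**2 = ((-20 - 20) + 51)**2 = (-40 + 51)**2 = 11**2 = 121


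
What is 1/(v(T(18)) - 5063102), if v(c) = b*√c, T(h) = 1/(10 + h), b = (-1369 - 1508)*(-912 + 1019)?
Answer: -20252408/102526469613913 + 87954*√7/102526469613913 ≈ -1.9526e-7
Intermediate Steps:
b = -307839 (b = -2877*107 = -307839)
v(c) = -307839*√c
1/(v(T(18)) - 5063102) = 1/(-307839/√(10 + 18) - 5063102) = 1/(-307839*√7/14 - 5063102) = 1/(-43977*√7/2 - 5063102) = 1/(-5063102 - 43977*√7/2)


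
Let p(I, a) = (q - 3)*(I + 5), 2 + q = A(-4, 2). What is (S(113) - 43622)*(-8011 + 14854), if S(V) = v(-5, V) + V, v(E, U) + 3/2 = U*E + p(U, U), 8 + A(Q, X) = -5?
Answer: -632286357/2 ≈ -3.1614e+8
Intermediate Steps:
A(Q, X) = -13 (A(Q, X) = -8 - 5 = -13)
q = -15 (q = -2 - 13 = -15)
p(I, a) = -90 - 18*I (p(I, a) = (-15 - 3)*(I + 5) = -18*(5 + I) = -90 - 18*I)
v(E, U) = -183/2 - 18*U + E*U (v(E, U) = -3/2 + (U*E + (-90 - 18*U)) = -3/2 + (E*U + (-90 - 18*U)) = -3/2 + (-90 - 18*U + E*U) = -183/2 - 18*U + E*U)
S(V) = -183/2 - 22*V (S(V) = (-183/2 - 18*V - 5*V) + V = (-183/2 - 23*V) + V = -183/2 - 22*V)
(S(113) - 43622)*(-8011 + 14854) = ((-183/2 - 22*113) - 43622)*(-8011 + 14854) = ((-183/2 - 2486) - 43622)*6843 = (-5155/2 - 43622)*6843 = -92399/2*6843 = -632286357/2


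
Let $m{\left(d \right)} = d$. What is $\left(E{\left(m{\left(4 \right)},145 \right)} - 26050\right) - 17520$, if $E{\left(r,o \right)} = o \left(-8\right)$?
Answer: $-44730$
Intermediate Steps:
$E{\left(r,o \right)} = - 8 o$
$\left(E{\left(m{\left(4 \right)},145 \right)} - 26050\right) - 17520 = \left(\left(-8\right) 145 - 26050\right) - 17520 = \left(-1160 - 26050\right) - 17520 = -27210 - 17520 = -44730$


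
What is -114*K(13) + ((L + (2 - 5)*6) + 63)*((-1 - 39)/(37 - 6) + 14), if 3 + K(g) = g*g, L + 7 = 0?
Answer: -571672/31 ≈ -18441.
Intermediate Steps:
L = -7 (L = -7 + 0 = -7)
K(g) = -3 + g² (K(g) = -3 + g*g = -3 + g²)
-114*K(13) + ((L + (2 - 5)*6) + 63)*((-1 - 39)/(37 - 6) + 14) = -114*(-3 + 13²) + ((-7 + (2 - 5)*6) + 63)*((-1 - 39)/(37 - 6) + 14) = -114*(-3 + 169) + ((-7 - 3*6) + 63)*(-40/31 + 14) = -114*166 + ((-7 - 18) + 63)*(-40*1/31 + 14) = -18924 + (-25 + 63)*(-40/31 + 14) = -18924 + 38*(394/31) = -18924 + 14972/31 = -571672/31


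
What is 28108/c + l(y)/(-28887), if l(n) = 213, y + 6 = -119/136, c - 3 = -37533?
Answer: -136658281/180688185 ≈ -0.75632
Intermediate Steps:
c = -37530 (c = 3 - 37533 = -37530)
y = -55/8 (y = -6 - 119/136 = -6 - 119*1/136 = -6 - 7/8 = -55/8 ≈ -6.8750)
28108/c + l(y)/(-28887) = 28108/(-37530) + 213/(-28887) = 28108*(-1/37530) + 213*(-1/28887) = -14054/18765 - 71/9629 = -136658281/180688185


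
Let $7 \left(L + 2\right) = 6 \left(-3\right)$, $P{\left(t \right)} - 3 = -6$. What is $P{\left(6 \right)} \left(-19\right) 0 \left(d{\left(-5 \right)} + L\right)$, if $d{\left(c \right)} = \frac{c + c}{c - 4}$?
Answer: $0$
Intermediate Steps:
$P{\left(t \right)} = -3$ ($P{\left(t \right)} = 3 - 6 = -3$)
$L = - \frac{32}{7}$ ($L = -2 + \frac{6 \left(-3\right)}{7} = -2 + \frac{1}{7} \left(-18\right) = -2 - \frac{18}{7} = - \frac{32}{7} \approx -4.5714$)
$d{\left(c \right)} = \frac{2 c}{-4 + c}$
$P{\left(6 \right)} \left(-19\right) 0 \left(d{\left(-5 \right)} + L\right) = \left(-3\right) \left(-19\right) 0 \left(2 \left(-5\right) \frac{1}{-4 - 5} - \frac{32}{7}\right) = 57 \cdot 0 \left(2 \left(-5\right) \frac{1}{-9} - \frac{32}{7}\right) = 57 \cdot 0 \left(2 \left(-5\right) \left(- \frac{1}{9}\right) - \frac{32}{7}\right) = 57 \cdot 0 \left(\frac{10}{9} - \frac{32}{7}\right) = 57 \cdot 0 \left(- \frac{218}{63}\right) = 57 \cdot 0 = 0$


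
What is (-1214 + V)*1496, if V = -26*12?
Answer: -2282896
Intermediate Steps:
V = -312
(-1214 + V)*1496 = (-1214 - 312)*1496 = -1526*1496 = -2282896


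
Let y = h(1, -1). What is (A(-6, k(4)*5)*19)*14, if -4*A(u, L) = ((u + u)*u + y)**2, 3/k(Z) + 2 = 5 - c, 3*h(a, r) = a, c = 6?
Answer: -6262837/18 ≈ -3.4794e+5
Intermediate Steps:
h(a, r) = a/3
y = 1/3 (y = (1/3)*1 = 1/3 ≈ 0.33333)
k(Z) = -1 (k(Z) = 3/(-2 + (5 - 1*6)) = 3/(-2 + (5 - 6)) = 3/(-2 - 1) = 3/(-3) = 3*(-1/3) = -1)
A(u, L) = -(1/3 + 2*u**2)**2/4 (A(u, L) = -((u + u)*u + 1/3)**2/4 = -((2*u)*u + 1/3)**2/4 = -(2*u**2 + 1/3)**2/4 = -(1/3 + 2*u**2)**2/4)
(A(-6, k(4)*5)*19)*14 = (-(1 + 6*(-6)**2)**2/36*19)*14 = (-(1 + 6*36)**2/36*19)*14 = (-(1 + 216)**2/36*19)*14 = (-1/36*217**2*19)*14 = (-1/36*47089*19)*14 = -47089/36*19*14 = -894691/36*14 = -6262837/18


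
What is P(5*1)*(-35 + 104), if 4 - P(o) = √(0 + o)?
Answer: 276 - 69*√5 ≈ 121.71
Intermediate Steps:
P(o) = 4 - √o (P(o) = 4 - √(0 + o) = 4 - √o)
P(5*1)*(-35 + 104) = (4 - √(5*1))*(-35 + 104) = (4 - √5)*69 = 276 - 69*√5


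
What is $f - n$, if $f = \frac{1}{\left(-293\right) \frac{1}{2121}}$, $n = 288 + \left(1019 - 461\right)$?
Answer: $- \frac{249999}{293} \approx -853.24$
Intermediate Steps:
$n = 846$ ($n = 288 + 558 = 846$)
$f = - \frac{2121}{293}$ ($f = \frac{1}{\left(-293\right) \frac{1}{2121}} = \frac{1}{- \frac{293}{2121}} = - \frac{2121}{293} \approx -7.2389$)
$f - n = - \frac{2121}{293} - 846 = - \frac{249999}{293}$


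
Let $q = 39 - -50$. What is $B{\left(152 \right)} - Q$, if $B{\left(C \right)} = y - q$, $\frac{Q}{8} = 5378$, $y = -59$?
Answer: $-43172$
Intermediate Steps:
$Q = 43024$ ($Q = 8 \cdot 5378 = 43024$)
$q = 89$ ($q = 39 + 50 = 89$)
$B{\left(C \right)} = -148$ ($B{\left(C \right)} = -59 - 89 = -148$)
$B{\left(152 \right)} - Q = -148 - 43024 = -43172$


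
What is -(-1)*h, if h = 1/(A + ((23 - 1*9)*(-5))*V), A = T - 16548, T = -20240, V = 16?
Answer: -1/37908 ≈ -2.6380e-5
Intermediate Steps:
A = -36788 (A = -20240 - 16548 = -36788)
h = -1/37908 (h = 1/(-36788 + ((23 - 1*9)*(-5))*16) = 1/(-36788 + ((23 - 9)*(-5))*16) = 1/(-36788 + (14*(-5))*16) = 1/(-36788 - 70*16) = 1/(-36788 - 1120) = 1/(-37908) = -1/37908 ≈ -2.6380e-5)
-(-1)*h = -(-1)*(-1)/37908 = -1*1/37908 = -1/37908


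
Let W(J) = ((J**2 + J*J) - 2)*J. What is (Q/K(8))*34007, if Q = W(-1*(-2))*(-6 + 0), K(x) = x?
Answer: -306063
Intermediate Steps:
W(J) = J*(-2 + 2*J**2) (W(J) = ((J**2 + J**2) - 2)*J = (2*J**2 - 2)*J = (-2 + 2*J**2)*J = J*(-2 + 2*J**2))
Q = -72 (Q = (2*(-1*(-2))*(-1 + (-1*(-2))**2))*(-6 + 0) = (2*2*(-1 + 2**2))*(-6) = (2*2*(-1 + 4))*(-6) = (2*2*3)*(-6) = 12*(-6) = -72)
(Q/K(8))*34007 = -72/8*34007 = -72*1/8*34007 = -9*34007 = -306063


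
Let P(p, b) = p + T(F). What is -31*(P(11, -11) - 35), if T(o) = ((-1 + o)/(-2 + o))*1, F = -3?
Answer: 3596/5 ≈ 719.20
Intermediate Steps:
T(o) = (-1 + o)/(-2 + o) (T(o) = ((-1 + o)/(-2 + o))*1 = (-1 + o)/(-2 + o))
P(p, b) = ⅘ + p (P(p, b) = p + (-1 - 3)/(-2 - 3) = p - 4/(-5) = p - ⅕*(-4) = p + ⅘ = ⅘ + p)
-31*(P(11, -11) - 35) = -31*((⅘ + 11) - 35) = -31*(59/5 - 35) = -31*(-116/5) = 3596/5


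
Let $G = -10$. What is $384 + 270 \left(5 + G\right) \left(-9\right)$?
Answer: $12534$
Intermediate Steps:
$384 + 270 \left(5 + G\right) \left(-9\right) = 384 + 270 \left(5 - 10\right) \left(-9\right) = 384 + 270 \left(\left(-5\right) \left(-9\right)\right) = 384 + 270 \cdot 45 = 384 + 12150 = 12534$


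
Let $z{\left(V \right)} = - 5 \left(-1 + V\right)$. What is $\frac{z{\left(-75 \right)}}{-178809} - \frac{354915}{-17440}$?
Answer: $\frac{667951253}{32825568} \approx 20.349$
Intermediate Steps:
$z{\left(V \right)} = 5 - 5 V$
$\frac{z{\left(-75 \right)}}{-178809} - \frac{354915}{-17440} = \frac{5 - -375}{-178809} - \frac{354915}{-17440} = \left(5 + 375\right) \left(- \frac{1}{178809}\right) - - \frac{70983}{3488} = 380 \left(- \frac{1}{178809}\right) + \frac{70983}{3488} = - \frac{20}{9411} + \frac{70983}{3488} = \frac{667951253}{32825568}$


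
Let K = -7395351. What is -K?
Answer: 7395351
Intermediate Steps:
-K = -1*(-7395351) = 7395351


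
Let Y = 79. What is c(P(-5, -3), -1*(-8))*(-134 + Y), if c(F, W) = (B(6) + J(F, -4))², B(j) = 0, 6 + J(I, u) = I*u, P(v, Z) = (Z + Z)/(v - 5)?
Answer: -19404/5 ≈ -3880.8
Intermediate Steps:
P(v, Z) = 2*Z/(-5 + v) (P(v, Z) = (2*Z)/(-5 + v) = 2*Z/(-5 + v))
J(I, u) = -6 + I*u
c(F, W) = (-6 - 4*F)² (c(F, W) = (0 + (-6 + F*(-4)))² = (0 + (-6 - 4*F))² = (-6 - 4*F)²)
c(P(-5, -3), -1*(-8))*(-134 + Y) = (4*(3 + 2*(2*(-3)/(-5 - 5)))²)*(-134 + 79) = (4*(3 + 2*(2*(-3)/(-10)))²)*(-55) = (4*(3 + 2*(2*(-3)*(-⅒)))²)*(-55) = (4*(3 + 2*(⅗))²)*(-55) = (4*(3 + 6/5)²)*(-55) = (4*(21/5)²)*(-55) = (4*(441/25))*(-55) = (1764/25)*(-55) = -19404/5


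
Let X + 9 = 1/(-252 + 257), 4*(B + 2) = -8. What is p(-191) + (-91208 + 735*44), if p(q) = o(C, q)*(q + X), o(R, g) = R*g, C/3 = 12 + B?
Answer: 4285076/5 ≈ 8.5702e+5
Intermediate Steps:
B = -4 (B = -2 + (1/4)*(-8) = -2 - 2 = -4)
C = 24 (C = 3*(12 - 4) = 3*8 = 24)
X = -44/5 (X = -9 + 1/(-252 + 257) = -9 + 1/5 = -44/5 ≈ -8.8000)
p(q) = 24*q*(-44/5 + q) (p(q) = (24*q)*(q - 44/5) = (24*q)*(-44/5 + q) = 24*q*(-44/5 + q))
p(-191) + (-91208 + 735*44) = (24/5)*(-191)*(-44 + 5*(-191)) + (-91208 + 735*44) = (24/5)*(-191)*(-44 - 955) + (-91208 + 32340) = (24/5)*(-191)*(-999) - 58868 = 4579416/5 - 58868 = 4285076/5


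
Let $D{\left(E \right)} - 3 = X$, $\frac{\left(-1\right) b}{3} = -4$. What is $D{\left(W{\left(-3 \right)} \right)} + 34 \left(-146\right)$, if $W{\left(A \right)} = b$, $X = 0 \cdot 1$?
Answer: $-4961$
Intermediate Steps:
$b = 12$ ($b = \left(-3\right) \left(-4\right) = 12$)
$X = 0$
$W{\left(A \right)} = 12$
$D{\left(E \right)} = 3$ ($D{\left(E \right)} = 3 + 0 = 3$)
$D{\left(W{\left(-3 \right)} \right)} + 34 \left(-146\right) = 3 + 34 \left(-146\right) = 3 - 4964 = -4961$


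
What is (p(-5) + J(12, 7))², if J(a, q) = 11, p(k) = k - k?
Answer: 121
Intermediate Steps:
p(k) = 0
(p(-5) + J(12, 7))² = (0 + 11)² = 11² = 121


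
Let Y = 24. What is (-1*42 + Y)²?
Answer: 324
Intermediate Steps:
(-1*42 + Y)² = (-1*42 + 24)² = (-42 + 24)² = (-18)² = 324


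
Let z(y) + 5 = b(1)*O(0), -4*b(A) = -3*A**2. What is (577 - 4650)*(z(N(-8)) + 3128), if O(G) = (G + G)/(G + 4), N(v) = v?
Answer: -12719979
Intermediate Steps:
b(A) = 3*A**2/4 (b(A) = -(-3)*A**2/4 = 3*A**2/4)
O(G) = 2*G/(4 + G) (O(G) = (2*G)/(4 + G) = 2*G/(4 + G))
z(y) = -5 (z(y) = -5 + ((3/4)*1**2)*(2*0/(4 + 0)) = -5 + ((3/4)*1)*(2*0/4) = -5 + 3*(2*0*(1/4))/4 = -5 + (3/4)*0 = -5 + 0 = -5)
(577 - 4650)*(z(N(-8)) + 3128) = (577 - 4650)*(-5 + 3128) = -4073*3123 = -12719979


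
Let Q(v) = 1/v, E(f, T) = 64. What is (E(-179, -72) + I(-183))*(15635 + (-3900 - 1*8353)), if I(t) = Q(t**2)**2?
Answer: 242749272017590/1121513121 ≈ 2.1645e+5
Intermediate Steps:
I(t) = t**(-4) (I(t) = (1/(t**2))**2 = (t**(-2))**2 = t**(-4))
(E(-179, -72) + I(-183))*(15635 + (-3900 - 1*8353)) = (64 + (-183)**(-4))*(15635 + (-3900 - 1*8353)) = (64 + 1/1121513121)*(15635 + (-3900 - 8353)) = 71776839745*(15635 - 12253)/1121513121 = (71776839745/1121513121)*3382 = 242749272017590/1121513121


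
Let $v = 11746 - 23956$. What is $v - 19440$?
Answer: $-31650$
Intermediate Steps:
$v = -12210$ ($v = 11746 - 23956 = -12210$)
$v - 19440 = -12210 - 19440 = -31650$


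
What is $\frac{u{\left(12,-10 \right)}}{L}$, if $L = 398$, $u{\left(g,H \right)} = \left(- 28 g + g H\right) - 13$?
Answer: $- \frac{469}{398} \approx -1.1784$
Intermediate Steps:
$u{\left(g,H \right)} = -13 - 28 g + H g$ ($u{\left(g,H \right)} = \left(- 28 g + H g\right) - 13 = -13 - 28 g + H g$)
$\frac{u{\left(12,-10 \right)}}{L} = \frac{-13 - 336 - 120}{398} = \left(-13 - 336 - 120\right) \frac{1}{398} = \left(-469\right) \frac{1}{398} = - \frac{469}{398}$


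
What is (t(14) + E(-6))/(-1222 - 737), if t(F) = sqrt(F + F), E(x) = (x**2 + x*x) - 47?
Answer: -25/1959 - 2*sqrt(7)/1959 ≈ -0.015463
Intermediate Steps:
E(x) = -47 + 2*x**2 (E(x) = (x**2 + x**2) - 47 = 2*x**2 - 47 = -47 + 2*x**2)
t(F) = sqrt(2)*sqrt(F) (t(F) = sqrt(2*F) = sqrt(2)*sqrt(F))
(t(14) + E(-6))/(-1222 - 737) = (sqrt(2)*sqrt(14) + (-47 + 2*(-6)**2))/(-1222 - 737) = (2*sqrt(7) + (-47 + 2*36))/(-1959) = (2*sqrt(7) + (-47 + 72))*(-1/1959) = (2*sqrt(7) + 25)*(-1/1959) = (25 + 2*sqrt(7))*(-1/1959) = -25/1959 - 2*sqrt(7)/1959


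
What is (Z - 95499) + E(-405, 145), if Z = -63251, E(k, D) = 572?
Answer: -158178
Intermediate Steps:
(Z - 95499) + E(-405, 145) = (-63251 - 95499) + 572 = -158750 + 572 = -158178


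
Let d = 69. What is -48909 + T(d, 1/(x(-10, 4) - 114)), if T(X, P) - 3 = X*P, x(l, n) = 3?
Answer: -1809545/37 ≈ -48907.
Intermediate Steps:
T(X, P) = 3 + P*X (T(X, P) = 3 + X*P = 3 + P*X)
-48909 + T(d, 1/(x(-10, 4) - 114)) = -48909 + (3 + 69/(3 - 114)) = -48909 + (3 + 69/(-111)) = -48909 + (3 - 1/111*69) = -48909 + (3 - 23/37) = -48909 + 88/37 = -1809545/37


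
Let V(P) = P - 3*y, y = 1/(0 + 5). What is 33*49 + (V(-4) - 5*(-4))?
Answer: 8162/5 ≈ 1632.4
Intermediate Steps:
y = 1/5 ≈ 0.20000
V(P) = -3/5 + P (V(P) = P - 3*1/5 = P - 3/5 = -3/5 + P)
33*49 + (V(-4) - 5*(-4)) = 33*49 + ((-3/5 - 4) - 5*(-4)) = 1617 + (-23/5 + 20) = 1617 + 77/5 = 8162/5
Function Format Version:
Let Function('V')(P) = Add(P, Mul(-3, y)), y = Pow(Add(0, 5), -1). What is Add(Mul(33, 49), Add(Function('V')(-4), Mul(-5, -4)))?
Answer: Rational(8162, 5) ≈ 1632.4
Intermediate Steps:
y = Rational(1, 5) (y = Pow(5, -1) = Rational(1, 5) ≈ 0.20000)
Function('V')(P) = Add(Rational(-3, 5), P) (Function('V')(P) = Add(P, Mul(-3, Rational(1, 5))) = Add(P, Rational(-3, 5)) = Add(Rational(-3, 5), P))
Add(Mul(33, 49), Add(Function('V')(-4), Mul(-5, -4))) = Add(Mul(33, 49), Add(Add(Rational(-3, 5), -4), Mul(-5, -4))) = Add(1617, Add(Rational(-23, 5), 20)) = Add(1617, Rational(77, 5)) = Rational(8162, 5)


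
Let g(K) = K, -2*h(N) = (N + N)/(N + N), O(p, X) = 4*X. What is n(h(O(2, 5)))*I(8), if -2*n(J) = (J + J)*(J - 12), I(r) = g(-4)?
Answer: 25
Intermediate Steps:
h(N) = -1/2 (h(N) = -(N + N)/(2*(N + N)) = -2*N/(2*(2*N)) = -2*N*1/(2*N)/2 = -1/2*1 = -1/2)
I(r) = -4
n(J) = -J*(-12 + J) (n(J) = -(J + J)*(J - 12)/2 = -2*J*(-12 + J)/2 = -J*(-12 + J))
n(h(O(2, 5)))*I(8) = -(12 - 1*(-1/2))/2*(-4) = -(12 + 1/2)/2*(-4) = -1/2*25/2*(-4) = -25/4*(-4) = 25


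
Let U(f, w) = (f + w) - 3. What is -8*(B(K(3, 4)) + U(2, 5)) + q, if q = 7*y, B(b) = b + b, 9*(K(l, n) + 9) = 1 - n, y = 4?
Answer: 436/3 ≈ 145.33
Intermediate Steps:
K(l, n) = -80/9 - n/9 (K(l, n) = -9 + (1 - n)/9 = -9 + (⅑ - n/9) = -80/9 - n/9)
B(b) = 2*b
U(f, w) = -3 + f + w
q = 28 (q = 7*4 = 28)
-8*(B(K(3, 4)) + U(2, 5)) + q = -8*(2*(-80/9 - ⅑*4) + (-3 + 2 + 5)) + 28 = -8*(2*(-80/9 - 4/9) + 4) + 28 = -8*(2*(-28/3) + 4) + 28 = -8*(-56/3 + 4) + 28 = -8*(-44/3) + 28 = 352/3 + 28 = 436/3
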